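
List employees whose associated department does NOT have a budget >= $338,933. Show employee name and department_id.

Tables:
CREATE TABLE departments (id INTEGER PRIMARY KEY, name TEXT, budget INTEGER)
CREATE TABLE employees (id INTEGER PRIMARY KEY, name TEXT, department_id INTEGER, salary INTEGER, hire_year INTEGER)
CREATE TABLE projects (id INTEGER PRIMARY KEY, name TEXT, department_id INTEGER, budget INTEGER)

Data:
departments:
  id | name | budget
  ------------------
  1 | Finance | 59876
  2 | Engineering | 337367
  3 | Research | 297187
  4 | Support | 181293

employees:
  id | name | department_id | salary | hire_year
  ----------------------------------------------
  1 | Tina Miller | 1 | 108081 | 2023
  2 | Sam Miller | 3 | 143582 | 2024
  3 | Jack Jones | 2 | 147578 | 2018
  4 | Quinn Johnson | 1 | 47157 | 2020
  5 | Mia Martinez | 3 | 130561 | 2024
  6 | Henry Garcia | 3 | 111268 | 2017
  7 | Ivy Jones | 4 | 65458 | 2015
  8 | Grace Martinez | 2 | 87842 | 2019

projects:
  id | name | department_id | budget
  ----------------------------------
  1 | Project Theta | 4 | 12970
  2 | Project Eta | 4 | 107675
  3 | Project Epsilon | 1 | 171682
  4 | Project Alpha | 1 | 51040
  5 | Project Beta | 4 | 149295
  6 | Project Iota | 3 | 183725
SELECT name, department_id FROM employees WHERE department_id NOT IN (SELECT id FROM departments WHERE budget >= 338933)

Execution result:
name | department_id
Tina Miller | 1
Sam Miller | 3
Jack Jones | 2
Quinn Johnson | 1
Mia Martinez | 3
Henry Garcia | 3
Ivy Jones | 4
Grace Martinez | 2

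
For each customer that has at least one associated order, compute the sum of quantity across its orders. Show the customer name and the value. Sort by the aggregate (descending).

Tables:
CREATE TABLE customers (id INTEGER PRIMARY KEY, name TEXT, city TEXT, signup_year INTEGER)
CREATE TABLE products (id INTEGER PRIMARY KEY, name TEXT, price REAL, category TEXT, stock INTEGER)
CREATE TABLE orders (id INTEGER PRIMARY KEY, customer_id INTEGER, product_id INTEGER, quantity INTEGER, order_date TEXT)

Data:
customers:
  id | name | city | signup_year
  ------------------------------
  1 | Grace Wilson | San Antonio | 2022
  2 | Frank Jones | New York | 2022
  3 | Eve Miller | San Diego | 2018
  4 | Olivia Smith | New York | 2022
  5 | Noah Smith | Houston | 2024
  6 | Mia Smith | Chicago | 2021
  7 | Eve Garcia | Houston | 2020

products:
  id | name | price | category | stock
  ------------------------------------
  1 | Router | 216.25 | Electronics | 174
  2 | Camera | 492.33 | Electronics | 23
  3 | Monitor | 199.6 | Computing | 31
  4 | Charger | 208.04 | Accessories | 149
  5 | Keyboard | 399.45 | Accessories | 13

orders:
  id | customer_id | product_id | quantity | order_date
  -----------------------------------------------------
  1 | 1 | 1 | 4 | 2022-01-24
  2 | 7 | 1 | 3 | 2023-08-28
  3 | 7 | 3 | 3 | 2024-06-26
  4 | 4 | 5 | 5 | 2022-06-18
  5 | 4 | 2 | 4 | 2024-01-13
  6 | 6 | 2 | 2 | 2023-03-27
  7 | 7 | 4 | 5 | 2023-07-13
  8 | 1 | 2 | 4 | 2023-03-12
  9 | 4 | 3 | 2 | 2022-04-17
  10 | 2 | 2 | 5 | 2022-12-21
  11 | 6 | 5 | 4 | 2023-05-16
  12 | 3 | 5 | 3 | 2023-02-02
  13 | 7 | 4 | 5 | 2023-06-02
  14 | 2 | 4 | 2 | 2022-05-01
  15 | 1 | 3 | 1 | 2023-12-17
SELECT p.name, SUM(c.quantity) AS sum_quantity FROM orders c JOIN customers p ON c.customer_id = p.id GROUP BY p.id, p.name ORDER BY sum_quantity DESC

Execution result:
name | sum_quantity
Eve Garcia | 16
Olivia Smith | 11
Grace Wilson | 9
Frank Jones | 7
Mia Smith | 6
Eve Miller | 3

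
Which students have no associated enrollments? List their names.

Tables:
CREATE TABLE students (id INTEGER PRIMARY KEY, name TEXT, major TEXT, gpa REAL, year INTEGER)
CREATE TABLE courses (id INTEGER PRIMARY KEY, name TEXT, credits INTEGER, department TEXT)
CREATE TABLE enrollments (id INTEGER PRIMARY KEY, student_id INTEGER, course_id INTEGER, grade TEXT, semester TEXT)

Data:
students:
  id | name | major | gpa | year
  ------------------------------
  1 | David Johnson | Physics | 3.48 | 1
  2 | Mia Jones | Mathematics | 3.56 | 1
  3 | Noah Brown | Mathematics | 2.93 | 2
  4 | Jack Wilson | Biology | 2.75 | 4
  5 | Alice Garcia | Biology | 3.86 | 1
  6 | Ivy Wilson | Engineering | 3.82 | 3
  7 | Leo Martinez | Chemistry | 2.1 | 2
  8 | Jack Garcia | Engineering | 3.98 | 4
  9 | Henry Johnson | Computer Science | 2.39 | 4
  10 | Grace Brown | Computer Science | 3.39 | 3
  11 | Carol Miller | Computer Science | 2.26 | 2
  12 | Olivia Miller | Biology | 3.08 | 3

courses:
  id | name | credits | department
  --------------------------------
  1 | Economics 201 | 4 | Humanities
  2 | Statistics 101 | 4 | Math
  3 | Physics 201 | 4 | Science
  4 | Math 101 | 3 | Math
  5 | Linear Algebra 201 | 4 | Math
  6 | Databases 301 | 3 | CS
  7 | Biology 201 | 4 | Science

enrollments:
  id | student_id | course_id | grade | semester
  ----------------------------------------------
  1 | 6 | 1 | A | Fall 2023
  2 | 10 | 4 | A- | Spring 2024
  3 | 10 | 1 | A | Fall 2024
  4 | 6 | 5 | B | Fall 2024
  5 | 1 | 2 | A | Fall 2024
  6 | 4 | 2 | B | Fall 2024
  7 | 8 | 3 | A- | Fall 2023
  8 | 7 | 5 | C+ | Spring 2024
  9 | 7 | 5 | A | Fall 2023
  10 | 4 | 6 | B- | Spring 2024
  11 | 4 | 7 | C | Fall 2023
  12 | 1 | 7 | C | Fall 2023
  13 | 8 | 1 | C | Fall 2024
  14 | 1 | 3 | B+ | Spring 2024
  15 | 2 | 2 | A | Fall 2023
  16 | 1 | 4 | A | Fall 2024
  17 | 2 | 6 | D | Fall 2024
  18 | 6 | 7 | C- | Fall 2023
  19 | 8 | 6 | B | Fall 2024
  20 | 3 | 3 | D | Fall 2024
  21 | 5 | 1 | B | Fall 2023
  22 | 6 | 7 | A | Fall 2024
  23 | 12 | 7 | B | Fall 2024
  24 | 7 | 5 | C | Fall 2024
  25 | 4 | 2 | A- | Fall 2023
SELECT p.name FROM students p LEFT JOIN enrollments c ON c.student_id = p.id WHERE c.id IS NULL

Execution result:
name
Henry Johnson
Carol Miller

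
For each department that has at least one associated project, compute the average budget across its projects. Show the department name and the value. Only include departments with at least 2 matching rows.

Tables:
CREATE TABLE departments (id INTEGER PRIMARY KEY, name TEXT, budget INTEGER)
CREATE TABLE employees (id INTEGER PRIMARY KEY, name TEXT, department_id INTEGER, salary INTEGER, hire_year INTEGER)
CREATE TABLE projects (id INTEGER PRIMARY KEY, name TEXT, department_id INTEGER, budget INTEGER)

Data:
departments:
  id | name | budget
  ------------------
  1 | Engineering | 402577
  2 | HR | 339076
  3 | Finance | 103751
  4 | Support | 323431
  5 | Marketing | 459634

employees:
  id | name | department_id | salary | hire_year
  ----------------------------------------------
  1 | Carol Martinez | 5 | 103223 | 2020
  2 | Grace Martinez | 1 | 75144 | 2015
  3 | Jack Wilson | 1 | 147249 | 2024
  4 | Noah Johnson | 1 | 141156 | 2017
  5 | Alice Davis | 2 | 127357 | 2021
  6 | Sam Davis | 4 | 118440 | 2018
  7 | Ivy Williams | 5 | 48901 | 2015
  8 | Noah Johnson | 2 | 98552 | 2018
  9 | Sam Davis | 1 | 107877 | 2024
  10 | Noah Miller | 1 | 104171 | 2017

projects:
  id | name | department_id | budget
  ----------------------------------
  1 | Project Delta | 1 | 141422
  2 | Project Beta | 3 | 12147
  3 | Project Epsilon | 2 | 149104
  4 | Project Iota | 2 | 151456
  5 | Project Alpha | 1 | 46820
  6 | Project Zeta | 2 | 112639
SELECT p.name, AVG(c.budget) AS avg_budget FROM projects c JOIN departments p ON c.department_id = p.id GROUP BY p.id, p.name HAVING COUNT(*) >= 2

Execution result:
name | avg_budget
Engineering | 94121.00
HR | 137733.00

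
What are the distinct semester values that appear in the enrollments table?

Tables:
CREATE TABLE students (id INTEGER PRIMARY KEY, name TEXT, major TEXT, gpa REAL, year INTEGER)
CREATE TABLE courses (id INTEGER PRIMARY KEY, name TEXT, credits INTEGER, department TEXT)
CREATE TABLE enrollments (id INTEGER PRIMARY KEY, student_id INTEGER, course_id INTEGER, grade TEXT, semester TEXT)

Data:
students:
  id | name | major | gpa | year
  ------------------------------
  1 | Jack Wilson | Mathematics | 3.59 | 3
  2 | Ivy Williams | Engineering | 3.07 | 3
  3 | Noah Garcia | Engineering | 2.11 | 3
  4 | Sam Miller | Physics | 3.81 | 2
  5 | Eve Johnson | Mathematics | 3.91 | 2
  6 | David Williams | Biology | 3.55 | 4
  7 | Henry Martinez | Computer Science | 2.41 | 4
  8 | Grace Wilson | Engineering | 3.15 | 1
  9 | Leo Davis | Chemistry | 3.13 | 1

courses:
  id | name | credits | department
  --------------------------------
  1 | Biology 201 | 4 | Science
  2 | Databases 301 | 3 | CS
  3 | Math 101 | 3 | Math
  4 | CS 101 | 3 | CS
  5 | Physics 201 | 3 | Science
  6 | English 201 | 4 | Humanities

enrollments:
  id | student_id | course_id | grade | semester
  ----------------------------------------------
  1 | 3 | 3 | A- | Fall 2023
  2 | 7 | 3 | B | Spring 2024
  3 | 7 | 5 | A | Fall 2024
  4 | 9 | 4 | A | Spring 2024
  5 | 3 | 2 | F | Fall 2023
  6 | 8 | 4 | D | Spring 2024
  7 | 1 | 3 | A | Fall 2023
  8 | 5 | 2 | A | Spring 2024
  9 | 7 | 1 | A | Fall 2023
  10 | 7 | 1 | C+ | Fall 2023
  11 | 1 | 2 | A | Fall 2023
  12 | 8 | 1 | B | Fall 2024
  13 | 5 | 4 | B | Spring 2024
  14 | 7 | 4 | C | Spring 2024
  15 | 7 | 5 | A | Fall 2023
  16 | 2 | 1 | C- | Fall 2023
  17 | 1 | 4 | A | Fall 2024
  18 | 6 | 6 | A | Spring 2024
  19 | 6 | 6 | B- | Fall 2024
SELECT DISTINCT semester FROM enrollments

Execution result:
semester
Fall 2023
Spring 2024
Fall 2024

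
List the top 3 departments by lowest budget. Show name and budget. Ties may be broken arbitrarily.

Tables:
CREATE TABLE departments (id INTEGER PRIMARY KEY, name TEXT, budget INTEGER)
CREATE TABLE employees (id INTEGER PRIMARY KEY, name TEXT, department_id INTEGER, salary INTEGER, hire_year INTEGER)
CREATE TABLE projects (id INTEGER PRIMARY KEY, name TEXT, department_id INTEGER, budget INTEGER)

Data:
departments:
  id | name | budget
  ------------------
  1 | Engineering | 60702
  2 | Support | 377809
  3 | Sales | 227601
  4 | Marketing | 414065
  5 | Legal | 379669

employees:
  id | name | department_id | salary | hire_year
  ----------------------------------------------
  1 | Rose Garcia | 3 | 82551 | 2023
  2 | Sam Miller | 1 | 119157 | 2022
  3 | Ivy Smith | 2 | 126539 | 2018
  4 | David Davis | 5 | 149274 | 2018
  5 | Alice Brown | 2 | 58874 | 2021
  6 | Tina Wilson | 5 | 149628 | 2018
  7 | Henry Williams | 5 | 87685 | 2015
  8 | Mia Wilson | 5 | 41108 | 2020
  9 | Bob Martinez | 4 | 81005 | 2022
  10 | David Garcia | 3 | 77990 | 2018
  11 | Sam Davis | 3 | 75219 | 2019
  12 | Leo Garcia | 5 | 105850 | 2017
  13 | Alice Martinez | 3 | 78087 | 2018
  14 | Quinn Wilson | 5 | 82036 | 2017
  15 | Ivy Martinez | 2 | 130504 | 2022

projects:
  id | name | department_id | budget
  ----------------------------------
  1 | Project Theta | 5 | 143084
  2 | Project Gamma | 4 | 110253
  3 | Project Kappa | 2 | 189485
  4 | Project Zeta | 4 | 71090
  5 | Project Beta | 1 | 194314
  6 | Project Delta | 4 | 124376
SELECT name, budget FROM departments ORDER BY budget ASC LIMIT 3

Execution result:
name | budget
Engineering | 60702
Sales | 227601
Support | 377809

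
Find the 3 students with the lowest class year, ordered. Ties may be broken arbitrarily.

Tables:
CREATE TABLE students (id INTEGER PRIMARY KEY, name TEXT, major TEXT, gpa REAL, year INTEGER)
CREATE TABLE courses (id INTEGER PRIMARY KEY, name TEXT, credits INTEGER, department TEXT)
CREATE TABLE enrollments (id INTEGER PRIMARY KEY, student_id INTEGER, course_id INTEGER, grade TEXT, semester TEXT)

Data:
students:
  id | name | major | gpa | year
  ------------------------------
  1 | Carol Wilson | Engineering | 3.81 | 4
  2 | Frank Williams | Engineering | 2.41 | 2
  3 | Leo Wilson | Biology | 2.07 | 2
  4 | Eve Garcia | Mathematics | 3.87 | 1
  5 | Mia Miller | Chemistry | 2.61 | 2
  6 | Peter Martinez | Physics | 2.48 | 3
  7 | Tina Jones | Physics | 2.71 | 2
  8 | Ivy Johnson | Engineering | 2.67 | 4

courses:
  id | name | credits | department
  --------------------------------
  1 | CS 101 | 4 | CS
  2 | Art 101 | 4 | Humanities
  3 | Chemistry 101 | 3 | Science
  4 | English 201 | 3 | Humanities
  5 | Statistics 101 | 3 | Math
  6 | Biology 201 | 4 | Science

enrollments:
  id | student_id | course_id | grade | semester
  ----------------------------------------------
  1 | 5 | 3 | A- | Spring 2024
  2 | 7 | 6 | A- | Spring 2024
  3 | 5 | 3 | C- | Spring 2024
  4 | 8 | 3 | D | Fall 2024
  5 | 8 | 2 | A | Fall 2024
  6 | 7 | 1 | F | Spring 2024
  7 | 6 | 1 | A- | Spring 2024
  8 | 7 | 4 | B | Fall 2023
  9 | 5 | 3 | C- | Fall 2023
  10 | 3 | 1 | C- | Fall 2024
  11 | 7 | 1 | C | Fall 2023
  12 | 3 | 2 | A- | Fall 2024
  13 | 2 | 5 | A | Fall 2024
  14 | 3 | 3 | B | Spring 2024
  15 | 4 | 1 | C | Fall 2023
SELECT name, year FROM students ORDER BY year ASC LIMIT 3

Execution result:
name | year
Eve Garcia | 1
Frank Williams | 2
Leo Wilson | 2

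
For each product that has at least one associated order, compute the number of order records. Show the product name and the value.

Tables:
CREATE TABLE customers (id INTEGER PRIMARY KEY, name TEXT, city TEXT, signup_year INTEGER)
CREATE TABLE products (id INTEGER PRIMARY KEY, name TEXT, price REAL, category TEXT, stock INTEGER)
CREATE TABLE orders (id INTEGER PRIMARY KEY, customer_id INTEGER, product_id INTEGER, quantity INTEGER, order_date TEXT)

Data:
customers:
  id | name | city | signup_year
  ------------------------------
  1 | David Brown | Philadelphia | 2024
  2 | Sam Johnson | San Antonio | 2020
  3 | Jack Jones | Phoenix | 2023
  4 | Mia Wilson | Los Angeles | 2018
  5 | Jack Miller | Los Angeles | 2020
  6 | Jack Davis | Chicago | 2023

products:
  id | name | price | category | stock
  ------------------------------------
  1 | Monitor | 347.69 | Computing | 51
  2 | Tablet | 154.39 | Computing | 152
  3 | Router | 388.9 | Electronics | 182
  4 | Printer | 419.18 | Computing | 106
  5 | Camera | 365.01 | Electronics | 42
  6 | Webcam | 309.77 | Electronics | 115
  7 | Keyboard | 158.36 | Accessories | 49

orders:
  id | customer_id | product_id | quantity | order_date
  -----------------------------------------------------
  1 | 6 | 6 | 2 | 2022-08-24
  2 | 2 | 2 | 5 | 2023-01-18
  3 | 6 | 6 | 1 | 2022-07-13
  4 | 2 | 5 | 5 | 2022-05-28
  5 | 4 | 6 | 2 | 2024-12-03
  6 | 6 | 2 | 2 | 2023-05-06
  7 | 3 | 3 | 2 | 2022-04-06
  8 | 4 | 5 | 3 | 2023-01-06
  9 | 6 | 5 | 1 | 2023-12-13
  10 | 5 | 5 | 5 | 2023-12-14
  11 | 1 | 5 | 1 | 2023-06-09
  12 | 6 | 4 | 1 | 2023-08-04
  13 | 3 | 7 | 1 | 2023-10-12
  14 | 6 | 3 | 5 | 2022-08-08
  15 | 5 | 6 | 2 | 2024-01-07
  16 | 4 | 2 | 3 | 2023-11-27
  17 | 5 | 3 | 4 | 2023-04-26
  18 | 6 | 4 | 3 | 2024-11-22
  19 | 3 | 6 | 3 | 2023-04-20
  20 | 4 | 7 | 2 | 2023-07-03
SELECT p.name, COUNT(*) AS n FROM orders c JOIN products p ON c.product_id = p.id GROUP BY p.id, p.name

Execution result:
name | n
Tablet | 3
Router | 3
Printer | 2
Camera | 5
Webcam | 5
Keyboard | 2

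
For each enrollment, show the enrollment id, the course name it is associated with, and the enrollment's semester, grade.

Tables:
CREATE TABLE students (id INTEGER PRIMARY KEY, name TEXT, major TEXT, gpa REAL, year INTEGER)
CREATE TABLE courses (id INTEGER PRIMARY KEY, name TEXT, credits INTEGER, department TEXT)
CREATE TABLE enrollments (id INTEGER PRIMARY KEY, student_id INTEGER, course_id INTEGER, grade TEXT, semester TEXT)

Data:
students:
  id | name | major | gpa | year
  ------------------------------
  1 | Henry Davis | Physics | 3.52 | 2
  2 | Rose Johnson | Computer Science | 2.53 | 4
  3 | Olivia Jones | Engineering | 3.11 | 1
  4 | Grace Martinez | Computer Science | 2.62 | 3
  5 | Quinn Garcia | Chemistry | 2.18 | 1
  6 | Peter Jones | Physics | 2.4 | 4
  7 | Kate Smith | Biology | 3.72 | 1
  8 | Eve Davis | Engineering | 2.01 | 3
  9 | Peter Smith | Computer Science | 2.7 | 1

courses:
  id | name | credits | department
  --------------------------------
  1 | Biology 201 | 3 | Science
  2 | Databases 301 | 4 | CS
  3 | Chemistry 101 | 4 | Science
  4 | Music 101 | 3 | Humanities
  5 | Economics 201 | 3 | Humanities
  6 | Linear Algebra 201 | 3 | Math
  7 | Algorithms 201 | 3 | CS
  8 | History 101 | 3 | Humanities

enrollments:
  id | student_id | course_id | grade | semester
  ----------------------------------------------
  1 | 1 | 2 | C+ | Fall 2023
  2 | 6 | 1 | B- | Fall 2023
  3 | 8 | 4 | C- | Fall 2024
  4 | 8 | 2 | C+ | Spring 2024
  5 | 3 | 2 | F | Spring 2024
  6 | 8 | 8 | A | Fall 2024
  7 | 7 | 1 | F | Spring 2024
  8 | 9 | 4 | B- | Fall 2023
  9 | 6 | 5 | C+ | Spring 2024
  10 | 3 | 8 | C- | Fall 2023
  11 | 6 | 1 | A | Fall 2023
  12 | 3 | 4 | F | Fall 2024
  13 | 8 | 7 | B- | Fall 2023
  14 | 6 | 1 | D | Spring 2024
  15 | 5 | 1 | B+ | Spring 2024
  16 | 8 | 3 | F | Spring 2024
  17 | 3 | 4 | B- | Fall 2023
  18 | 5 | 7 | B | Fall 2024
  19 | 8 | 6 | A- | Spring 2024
SELECT c.id, p.name AS course, c.semester, c.grade FROM enrollments c JOIN courses p ON c.course_id = p.id

Execution result:
id | course | semester | grade
1 | Databases 301 | Fall 2023 | C+
2 | Biology 201 | Fall 2023 | B-
3 | Music 101 | Fall 2024 | C-
4 | Databases 301 | Spring 2024 | C+
5 | Databases 301 | Spring 2024 | F
6 | History 101 | Fall 2024 | A
7 | Biology 201 | Spring 2024 | F
8 | Music 101 | Fall 2023 | B-
9 | Economics 201 | Spring 2024 | C+
10 | History 101 | Fall 2023 | C-
11 | Biology 201 | Fall 2023 | A
12 | Music 101 | Fall 2024 | F
13 | Algorithms 201 | Fall 2023 | B-
14 | Biology 201 | Spring 2024 | D
15 | Biology 201 | Spring 2024 | B+
16 | Chemistry 101 | Spring 2024 | F
17 | Music 101 | Fall 2023 | B-
18 | Algorithms 201 | Fall 2024 | B
19 | Linear Algebra 201 | Spring 2024 | A-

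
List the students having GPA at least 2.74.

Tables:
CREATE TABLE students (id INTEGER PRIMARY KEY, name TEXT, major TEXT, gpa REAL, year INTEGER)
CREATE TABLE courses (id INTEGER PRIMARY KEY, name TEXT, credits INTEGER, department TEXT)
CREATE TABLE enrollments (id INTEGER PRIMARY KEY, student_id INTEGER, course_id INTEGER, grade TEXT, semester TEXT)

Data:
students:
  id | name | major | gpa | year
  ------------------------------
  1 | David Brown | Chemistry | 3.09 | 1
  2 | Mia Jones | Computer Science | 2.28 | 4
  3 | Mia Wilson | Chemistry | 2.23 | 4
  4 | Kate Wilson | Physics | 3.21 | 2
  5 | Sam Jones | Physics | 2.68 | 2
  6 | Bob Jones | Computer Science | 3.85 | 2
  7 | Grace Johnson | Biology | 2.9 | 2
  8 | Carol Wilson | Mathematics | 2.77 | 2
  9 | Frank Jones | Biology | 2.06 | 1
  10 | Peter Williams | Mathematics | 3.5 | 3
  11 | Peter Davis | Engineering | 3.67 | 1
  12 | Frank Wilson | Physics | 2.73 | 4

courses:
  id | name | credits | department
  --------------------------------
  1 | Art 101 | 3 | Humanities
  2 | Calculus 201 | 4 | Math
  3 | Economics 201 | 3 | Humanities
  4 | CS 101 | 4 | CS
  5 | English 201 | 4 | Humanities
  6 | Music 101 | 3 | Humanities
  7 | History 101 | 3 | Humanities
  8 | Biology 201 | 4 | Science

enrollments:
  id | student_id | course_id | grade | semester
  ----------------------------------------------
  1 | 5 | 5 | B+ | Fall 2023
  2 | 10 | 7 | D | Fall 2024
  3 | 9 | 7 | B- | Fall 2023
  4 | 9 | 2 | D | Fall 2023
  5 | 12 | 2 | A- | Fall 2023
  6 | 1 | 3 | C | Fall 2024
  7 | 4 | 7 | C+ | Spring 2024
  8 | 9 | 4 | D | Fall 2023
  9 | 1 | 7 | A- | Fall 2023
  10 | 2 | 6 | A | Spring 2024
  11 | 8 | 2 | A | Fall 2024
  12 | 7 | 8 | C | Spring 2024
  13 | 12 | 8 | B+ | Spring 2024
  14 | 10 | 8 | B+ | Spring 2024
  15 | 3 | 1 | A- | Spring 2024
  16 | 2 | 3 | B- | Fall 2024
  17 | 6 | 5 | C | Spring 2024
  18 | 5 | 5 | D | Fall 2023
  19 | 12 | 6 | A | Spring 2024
SELECT name, gpa FROM students WHERE gpa >= 2.74

Execution result:
name | gpa
David Brown | 3.09
Kate Wilson | 3.21
Bob Jones | 3.85
Grace Johnson | 2.90
Carol Wilson | 2.77
Peter Williams | 3.50
Peter Davis | 3.67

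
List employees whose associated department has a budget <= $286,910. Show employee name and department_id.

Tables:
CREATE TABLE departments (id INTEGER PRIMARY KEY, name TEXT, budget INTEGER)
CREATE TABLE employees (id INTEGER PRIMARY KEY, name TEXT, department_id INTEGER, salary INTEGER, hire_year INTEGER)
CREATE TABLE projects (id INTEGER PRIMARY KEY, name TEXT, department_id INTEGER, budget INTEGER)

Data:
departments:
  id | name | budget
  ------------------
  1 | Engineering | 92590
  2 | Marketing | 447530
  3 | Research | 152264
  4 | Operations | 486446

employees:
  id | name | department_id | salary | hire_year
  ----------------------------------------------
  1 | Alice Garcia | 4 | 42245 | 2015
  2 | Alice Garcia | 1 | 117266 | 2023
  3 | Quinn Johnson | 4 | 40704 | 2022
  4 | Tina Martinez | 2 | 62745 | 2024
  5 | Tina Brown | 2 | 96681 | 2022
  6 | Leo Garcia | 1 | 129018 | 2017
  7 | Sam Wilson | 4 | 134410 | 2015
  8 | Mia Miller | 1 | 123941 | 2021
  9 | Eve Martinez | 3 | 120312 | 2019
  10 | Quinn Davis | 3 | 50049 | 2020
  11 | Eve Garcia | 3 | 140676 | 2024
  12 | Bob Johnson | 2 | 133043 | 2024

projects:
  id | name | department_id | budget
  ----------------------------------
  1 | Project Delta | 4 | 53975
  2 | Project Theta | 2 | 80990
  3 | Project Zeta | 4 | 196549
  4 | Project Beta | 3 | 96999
SELECT name, department_id FROM employees WHERE department_id IN (SELECT id FROM departments WHERE budget <= 286910)

Execution result:
name | department_id
Alice Garcia | 1
Leo Garcia | 1
Mia Miller | 1
Eve Martinez | 3
Quinn Davis | 3
Eve Garcia | 3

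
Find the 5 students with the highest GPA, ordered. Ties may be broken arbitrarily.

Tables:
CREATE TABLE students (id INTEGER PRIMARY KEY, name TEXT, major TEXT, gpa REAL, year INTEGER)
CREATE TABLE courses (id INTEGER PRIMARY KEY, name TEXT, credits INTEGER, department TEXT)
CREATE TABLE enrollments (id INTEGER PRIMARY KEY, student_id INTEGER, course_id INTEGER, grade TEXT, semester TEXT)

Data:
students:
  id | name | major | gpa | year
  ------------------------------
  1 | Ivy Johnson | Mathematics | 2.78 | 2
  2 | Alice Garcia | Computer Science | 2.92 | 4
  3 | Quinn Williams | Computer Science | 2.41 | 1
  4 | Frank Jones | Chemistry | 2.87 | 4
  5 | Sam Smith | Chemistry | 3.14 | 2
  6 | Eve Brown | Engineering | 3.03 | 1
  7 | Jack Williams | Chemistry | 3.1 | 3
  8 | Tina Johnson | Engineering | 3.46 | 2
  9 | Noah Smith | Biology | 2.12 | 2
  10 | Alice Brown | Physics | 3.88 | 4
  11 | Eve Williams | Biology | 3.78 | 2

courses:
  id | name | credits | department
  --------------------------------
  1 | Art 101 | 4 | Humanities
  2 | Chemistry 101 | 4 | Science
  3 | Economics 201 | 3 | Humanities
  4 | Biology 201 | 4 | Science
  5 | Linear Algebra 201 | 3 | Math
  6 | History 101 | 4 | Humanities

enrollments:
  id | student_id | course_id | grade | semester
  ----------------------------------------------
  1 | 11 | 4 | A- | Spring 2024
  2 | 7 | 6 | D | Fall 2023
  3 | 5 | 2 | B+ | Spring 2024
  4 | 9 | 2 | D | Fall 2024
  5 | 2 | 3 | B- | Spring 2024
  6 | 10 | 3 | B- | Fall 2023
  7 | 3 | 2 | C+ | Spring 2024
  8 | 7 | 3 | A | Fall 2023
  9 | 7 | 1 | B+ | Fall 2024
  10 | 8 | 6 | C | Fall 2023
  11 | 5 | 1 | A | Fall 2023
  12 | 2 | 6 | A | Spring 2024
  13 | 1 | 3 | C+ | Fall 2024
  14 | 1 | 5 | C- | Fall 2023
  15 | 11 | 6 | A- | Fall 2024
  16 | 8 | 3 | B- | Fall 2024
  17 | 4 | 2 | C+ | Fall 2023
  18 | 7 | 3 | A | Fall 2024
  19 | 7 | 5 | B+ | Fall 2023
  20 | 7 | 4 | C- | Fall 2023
SELECT name, gpa FROM students ORDER BY gpa DESC LIMIT 5

Execution result:
name | gpa
Alice Brown | 3.88
Eve Williams | 3.78
Tina Johnson | 3.46
Sam Smith | 3.14
Jack Williams | 3.10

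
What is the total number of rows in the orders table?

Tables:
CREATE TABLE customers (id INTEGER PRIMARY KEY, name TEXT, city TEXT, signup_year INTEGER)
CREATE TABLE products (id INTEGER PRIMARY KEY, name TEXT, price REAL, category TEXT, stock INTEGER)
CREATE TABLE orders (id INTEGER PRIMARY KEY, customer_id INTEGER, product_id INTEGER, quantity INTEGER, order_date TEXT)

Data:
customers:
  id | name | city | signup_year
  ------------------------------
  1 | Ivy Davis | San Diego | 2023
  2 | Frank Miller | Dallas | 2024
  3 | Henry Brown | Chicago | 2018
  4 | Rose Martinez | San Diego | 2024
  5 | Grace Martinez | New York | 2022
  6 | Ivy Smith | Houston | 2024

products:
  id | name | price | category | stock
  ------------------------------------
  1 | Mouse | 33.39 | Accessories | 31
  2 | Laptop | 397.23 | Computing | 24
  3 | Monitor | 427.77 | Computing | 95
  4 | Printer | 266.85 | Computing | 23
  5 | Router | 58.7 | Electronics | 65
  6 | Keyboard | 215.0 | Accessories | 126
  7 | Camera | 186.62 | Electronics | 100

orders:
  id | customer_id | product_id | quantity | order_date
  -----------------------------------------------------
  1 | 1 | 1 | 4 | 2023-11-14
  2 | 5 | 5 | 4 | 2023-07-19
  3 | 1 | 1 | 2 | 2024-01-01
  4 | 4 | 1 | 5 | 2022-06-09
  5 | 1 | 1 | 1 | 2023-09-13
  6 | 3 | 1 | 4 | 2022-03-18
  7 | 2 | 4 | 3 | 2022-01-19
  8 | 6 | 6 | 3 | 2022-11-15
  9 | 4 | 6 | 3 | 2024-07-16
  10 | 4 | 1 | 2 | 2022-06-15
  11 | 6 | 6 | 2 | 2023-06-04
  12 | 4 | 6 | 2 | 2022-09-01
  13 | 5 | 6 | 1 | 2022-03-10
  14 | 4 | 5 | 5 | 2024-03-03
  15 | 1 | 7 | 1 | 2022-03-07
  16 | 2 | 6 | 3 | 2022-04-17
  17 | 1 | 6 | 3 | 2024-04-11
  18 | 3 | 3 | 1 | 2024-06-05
SELECT COUNT(*) FROM orders

Execution result:
18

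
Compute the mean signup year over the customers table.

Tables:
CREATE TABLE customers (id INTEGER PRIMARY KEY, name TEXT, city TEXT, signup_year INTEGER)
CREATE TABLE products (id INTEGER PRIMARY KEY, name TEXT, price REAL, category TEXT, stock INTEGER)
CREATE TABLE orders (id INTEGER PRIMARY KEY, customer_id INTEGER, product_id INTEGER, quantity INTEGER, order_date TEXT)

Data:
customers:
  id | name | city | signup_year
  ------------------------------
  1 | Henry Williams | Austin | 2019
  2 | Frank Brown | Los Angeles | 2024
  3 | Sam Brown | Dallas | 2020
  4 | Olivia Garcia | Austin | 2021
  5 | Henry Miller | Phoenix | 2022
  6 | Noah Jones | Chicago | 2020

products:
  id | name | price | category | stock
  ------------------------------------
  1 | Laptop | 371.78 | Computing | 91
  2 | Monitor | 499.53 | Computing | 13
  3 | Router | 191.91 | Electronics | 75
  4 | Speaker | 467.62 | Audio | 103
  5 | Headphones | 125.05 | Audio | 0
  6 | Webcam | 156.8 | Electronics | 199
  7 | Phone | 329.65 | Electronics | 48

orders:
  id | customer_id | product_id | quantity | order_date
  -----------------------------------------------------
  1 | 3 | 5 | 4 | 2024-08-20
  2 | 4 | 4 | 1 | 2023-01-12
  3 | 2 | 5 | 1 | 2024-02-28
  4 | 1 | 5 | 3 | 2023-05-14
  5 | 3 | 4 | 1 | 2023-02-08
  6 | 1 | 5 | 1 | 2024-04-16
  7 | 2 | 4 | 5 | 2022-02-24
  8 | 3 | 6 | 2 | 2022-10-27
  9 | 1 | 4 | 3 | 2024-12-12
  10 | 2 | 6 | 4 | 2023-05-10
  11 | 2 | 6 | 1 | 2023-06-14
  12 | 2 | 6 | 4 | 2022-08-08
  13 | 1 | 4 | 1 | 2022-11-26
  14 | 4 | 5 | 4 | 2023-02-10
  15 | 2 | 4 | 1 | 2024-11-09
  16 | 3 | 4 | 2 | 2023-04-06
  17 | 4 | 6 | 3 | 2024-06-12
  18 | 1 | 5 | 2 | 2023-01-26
SELECT AVG(signup_year) FROM customers

Execution result:
2021.00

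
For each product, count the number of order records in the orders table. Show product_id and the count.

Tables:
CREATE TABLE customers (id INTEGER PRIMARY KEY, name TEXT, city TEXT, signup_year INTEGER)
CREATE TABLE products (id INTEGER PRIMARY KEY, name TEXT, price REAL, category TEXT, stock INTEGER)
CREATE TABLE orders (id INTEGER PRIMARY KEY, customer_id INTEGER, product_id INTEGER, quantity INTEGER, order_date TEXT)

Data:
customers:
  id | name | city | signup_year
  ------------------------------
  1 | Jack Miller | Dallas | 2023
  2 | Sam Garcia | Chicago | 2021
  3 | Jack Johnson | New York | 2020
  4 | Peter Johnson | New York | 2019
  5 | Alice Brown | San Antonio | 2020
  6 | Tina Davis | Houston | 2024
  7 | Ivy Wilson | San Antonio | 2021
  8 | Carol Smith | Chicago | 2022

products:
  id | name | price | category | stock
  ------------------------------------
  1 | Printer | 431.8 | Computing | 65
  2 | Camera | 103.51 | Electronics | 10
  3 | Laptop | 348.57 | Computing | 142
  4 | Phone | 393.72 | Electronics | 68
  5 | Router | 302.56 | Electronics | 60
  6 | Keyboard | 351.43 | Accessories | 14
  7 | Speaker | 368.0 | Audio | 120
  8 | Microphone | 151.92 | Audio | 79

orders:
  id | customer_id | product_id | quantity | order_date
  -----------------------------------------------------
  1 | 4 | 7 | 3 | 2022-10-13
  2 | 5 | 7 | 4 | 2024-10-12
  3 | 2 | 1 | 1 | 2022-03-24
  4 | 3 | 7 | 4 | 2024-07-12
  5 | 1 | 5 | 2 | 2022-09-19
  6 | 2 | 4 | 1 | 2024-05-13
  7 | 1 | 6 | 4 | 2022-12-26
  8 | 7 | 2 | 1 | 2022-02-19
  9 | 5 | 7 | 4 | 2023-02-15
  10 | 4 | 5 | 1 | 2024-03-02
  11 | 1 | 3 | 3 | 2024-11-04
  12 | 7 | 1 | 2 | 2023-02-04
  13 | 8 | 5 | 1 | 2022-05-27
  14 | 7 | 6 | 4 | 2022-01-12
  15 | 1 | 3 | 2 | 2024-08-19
SELECT product_id, COUNT(*) AS order_count FROM orders GROUP BY product_id

Execution result:
product_id | order_count
1 | 2
2 | 1
3 | 2
4 | 1
5 | 3
6 | 2
7 | 4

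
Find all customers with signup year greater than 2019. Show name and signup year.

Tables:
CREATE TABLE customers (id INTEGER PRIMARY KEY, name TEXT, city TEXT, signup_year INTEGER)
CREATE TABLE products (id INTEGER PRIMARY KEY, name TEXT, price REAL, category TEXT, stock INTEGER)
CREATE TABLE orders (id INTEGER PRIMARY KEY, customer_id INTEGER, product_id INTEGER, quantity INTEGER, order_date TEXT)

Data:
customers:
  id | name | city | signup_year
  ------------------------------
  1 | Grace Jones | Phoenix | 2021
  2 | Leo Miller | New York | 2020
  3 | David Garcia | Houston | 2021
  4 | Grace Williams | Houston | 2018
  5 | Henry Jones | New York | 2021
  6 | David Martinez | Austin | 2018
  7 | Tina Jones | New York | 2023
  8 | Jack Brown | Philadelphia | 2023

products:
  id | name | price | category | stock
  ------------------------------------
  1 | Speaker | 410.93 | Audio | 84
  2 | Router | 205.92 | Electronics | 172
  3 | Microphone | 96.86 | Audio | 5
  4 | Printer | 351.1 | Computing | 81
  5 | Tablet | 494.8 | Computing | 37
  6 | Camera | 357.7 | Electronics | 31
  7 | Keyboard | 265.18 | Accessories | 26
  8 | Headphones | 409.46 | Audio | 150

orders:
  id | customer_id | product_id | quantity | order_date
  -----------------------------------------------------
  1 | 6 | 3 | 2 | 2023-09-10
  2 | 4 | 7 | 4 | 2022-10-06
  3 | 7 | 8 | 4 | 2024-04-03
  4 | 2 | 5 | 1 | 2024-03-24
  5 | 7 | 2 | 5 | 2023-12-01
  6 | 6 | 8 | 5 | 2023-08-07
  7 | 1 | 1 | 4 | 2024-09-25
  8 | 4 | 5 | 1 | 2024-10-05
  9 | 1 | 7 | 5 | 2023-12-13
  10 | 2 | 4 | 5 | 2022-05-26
SELECT name, signup_year FROM customers WHERE signup_year > 2019

Execution result:
name | signup_year
Grace Jones | 2021
Leo Miller | 2020
David Garcia | 2021
Henry Jones | 2021
Tina Jones | 2023
Jack Brown | 2023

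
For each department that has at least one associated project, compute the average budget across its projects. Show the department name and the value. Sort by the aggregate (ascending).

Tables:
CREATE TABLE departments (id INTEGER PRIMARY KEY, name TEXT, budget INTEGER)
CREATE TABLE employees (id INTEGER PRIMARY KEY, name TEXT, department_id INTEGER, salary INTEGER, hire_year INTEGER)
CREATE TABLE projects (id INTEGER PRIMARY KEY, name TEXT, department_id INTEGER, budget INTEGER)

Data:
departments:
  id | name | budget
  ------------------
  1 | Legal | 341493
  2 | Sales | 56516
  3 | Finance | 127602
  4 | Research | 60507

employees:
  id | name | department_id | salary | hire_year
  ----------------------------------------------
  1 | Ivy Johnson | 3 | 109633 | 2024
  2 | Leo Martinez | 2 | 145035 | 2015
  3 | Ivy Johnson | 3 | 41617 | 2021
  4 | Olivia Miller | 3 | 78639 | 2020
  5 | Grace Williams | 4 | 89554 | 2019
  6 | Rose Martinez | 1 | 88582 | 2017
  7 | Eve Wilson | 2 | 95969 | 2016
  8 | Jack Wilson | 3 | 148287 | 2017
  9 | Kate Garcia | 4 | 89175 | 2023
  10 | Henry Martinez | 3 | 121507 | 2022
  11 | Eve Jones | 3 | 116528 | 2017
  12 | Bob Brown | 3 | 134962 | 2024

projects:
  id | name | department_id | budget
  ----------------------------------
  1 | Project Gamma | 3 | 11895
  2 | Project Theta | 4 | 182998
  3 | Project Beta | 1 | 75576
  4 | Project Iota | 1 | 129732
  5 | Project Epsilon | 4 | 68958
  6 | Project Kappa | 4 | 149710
SELECT p.name, AVG(c.budget) AS avg_budget FROM projects c JOIN departments p ON c.department_id = p.id GROUP BY p.id, p.name ORDER BY avg_budget ASC

Execution result:
name | avg_budget
Finance | 11895.00
Legal | 102654.00
Research | 133888.67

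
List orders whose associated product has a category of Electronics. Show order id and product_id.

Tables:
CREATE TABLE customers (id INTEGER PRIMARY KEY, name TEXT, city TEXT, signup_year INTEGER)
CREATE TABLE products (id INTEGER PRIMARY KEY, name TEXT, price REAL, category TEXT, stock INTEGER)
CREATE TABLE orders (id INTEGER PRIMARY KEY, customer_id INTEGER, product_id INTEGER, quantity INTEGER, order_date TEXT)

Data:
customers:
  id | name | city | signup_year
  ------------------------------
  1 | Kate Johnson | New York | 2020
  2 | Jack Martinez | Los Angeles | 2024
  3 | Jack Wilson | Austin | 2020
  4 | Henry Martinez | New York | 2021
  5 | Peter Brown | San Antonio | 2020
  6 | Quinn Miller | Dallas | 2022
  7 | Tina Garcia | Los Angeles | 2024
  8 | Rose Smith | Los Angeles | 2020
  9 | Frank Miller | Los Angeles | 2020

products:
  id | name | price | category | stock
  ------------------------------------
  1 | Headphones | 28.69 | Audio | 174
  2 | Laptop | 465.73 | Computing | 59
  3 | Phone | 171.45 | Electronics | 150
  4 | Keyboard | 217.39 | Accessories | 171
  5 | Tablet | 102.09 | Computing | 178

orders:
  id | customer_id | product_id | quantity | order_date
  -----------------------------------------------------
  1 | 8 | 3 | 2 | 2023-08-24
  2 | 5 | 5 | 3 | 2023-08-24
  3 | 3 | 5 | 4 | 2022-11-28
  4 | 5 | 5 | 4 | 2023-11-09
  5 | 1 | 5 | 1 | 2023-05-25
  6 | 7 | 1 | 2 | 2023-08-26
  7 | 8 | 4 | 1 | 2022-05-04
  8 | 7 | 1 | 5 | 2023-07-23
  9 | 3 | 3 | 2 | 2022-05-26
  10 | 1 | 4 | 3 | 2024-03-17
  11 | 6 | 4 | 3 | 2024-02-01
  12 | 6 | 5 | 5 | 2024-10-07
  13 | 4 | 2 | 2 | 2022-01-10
SELECT id, product_id FROM orders WHERE product_id IN (SELECT id FROM products WHERE category = 'Electronics')

Execution result:
id | product_id
1 | 3
9 | 3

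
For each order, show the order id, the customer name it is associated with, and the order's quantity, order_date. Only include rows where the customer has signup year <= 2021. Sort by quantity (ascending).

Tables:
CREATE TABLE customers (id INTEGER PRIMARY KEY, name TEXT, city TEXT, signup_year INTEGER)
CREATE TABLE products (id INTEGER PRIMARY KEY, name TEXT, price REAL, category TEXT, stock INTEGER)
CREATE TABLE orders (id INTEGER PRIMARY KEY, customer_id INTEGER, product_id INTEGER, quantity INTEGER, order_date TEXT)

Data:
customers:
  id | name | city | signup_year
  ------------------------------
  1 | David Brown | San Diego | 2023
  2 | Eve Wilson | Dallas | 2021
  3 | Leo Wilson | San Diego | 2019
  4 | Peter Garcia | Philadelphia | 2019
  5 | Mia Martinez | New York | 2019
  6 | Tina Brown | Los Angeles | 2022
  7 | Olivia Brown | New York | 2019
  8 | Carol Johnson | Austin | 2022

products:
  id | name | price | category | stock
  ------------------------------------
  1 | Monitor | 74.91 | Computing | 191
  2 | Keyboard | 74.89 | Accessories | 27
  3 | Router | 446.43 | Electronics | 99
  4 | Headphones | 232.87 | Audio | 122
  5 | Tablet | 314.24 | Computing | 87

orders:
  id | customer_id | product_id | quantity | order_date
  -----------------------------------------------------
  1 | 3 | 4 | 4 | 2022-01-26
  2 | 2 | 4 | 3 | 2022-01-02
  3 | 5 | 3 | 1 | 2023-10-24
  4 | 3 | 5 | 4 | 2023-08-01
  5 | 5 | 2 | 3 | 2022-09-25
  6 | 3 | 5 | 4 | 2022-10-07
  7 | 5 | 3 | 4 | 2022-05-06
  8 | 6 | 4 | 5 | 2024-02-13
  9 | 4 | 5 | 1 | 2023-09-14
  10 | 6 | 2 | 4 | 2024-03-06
SELECT c.id, p.name AS customer, c.quantity, c.order_date FROM orders c JOIN customers p ON c.customer_id = p.id WHERE p.signup_year <= 2021 ORDER BY c.quantity ASC

Execution result:
id | customer | quantity | order_date
3 | Mia Martinez | 1 | 2023-10-24
9 | Peter Garcia | 1 | 2023-09-14
2 | Eve Wilson | 3 | 2022-01-02
5 | Mia Martinez | 3 | 2022-09-25
1 | Leo Wilson | 4 | 2022-01-26
4 | Leo Wilson | 4 | 2023-08-01
6 | Leo Wilson | 4 | 2022-10-07
7 | Mia Martinez | 4 | 2022-05-06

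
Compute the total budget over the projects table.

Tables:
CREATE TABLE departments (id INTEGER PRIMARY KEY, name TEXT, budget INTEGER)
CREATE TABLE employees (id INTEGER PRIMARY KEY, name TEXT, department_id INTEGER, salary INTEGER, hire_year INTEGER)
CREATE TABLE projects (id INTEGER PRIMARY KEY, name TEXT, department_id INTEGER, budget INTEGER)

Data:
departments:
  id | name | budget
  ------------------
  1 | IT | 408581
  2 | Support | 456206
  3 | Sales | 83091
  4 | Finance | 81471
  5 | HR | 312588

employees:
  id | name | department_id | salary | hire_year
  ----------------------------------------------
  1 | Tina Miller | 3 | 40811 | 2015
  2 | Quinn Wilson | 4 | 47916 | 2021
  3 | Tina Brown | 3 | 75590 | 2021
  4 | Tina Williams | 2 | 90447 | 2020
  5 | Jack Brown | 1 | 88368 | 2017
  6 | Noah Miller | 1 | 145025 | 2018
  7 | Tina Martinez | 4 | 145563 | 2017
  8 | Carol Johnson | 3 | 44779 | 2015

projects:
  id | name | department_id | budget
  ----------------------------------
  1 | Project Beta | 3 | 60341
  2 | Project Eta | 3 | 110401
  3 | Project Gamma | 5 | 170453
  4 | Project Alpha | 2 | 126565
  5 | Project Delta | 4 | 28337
SELECT SUM(budget) FROM projects

Execution result:
496097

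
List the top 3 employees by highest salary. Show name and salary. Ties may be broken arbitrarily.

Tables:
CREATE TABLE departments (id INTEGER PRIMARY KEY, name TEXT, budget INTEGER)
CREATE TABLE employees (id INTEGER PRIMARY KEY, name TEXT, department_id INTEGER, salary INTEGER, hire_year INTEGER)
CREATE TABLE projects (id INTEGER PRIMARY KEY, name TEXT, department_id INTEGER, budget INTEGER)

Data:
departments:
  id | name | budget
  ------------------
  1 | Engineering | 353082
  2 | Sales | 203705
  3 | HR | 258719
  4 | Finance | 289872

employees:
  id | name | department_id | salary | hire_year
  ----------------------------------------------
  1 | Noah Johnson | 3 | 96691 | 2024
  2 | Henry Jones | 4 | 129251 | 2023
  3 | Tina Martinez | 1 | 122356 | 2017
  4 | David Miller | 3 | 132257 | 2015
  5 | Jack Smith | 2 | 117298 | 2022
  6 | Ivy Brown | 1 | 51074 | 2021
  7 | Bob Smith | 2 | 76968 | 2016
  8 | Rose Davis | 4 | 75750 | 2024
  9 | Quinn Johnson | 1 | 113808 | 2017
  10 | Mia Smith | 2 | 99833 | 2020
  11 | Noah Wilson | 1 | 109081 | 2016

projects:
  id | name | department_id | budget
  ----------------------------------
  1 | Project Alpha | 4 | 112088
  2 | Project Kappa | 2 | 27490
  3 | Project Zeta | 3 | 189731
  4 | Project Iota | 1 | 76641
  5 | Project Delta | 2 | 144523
SELECT name, salary FROM employees ORDER BY salary DESC LIMIT 3

Execution result:
name | salary
David Miller | 132257
Henry Jones | 129251
Tina Martinez | 122356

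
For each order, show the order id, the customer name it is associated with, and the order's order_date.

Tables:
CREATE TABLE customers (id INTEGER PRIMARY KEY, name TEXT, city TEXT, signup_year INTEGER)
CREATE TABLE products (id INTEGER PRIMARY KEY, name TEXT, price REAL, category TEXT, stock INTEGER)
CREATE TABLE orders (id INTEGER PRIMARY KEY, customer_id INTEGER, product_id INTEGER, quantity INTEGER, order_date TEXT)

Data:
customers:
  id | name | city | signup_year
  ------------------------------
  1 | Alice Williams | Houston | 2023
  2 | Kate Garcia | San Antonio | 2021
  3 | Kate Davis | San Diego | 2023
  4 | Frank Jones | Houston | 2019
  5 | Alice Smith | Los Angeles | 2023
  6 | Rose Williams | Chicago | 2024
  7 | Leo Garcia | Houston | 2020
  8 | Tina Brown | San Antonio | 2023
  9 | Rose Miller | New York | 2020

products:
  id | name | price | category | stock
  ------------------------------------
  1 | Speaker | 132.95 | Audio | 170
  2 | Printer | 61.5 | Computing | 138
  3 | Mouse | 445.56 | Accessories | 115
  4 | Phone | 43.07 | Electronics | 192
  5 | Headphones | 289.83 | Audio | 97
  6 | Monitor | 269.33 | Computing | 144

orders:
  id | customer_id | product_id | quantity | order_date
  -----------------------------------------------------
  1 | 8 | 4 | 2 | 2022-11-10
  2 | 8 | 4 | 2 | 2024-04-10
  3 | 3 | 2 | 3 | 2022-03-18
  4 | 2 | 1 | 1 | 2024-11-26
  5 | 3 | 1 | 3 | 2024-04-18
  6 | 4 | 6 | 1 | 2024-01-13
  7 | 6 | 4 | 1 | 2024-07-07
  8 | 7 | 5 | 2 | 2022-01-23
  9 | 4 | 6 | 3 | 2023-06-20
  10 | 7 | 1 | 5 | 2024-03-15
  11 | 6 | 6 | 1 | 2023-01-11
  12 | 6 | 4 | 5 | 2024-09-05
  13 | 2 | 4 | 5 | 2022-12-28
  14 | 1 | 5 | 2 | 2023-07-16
SELECT c.id, p.name AS customer, c.order_date FROM orders c JOIN customers p ON c.customer_id = p.id

Execution result:
id | customer | order_date
1 | Tina Brown | 2022-11-10
2 | Tina Brown | 2024-04-10
3 | Kate Davis | 2022-03-18
4 | Kate Garcia | 2024-11-26
5 | Kate Davis | 2024-04-18
6 | Frank Jones | 2024-01-13
7 | Rose Williams | 2024-07-07
8 | Leo Garcia | 2022-01-23
9 | Frank Jones | 2023-06-20
10 | Leo Garcia | 2024-03-15
11 | Rose Williams | 2023-01-11
12 | Rose Williams | 2024-09-05
13 | Kate Garcia | 2022-12-28
14 | Alice Williams | 2023-07-16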